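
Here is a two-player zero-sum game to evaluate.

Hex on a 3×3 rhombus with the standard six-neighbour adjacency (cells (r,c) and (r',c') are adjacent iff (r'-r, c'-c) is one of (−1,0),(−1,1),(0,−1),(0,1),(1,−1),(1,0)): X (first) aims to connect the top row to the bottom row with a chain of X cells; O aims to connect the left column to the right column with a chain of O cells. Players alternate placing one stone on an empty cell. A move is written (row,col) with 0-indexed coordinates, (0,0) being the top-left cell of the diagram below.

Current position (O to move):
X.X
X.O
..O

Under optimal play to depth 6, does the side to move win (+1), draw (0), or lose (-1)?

[X.X/X.O/..O] O move#1: (0,1):-1/XOX/X.O/..O, (1,1):-1/X.X/XOO/..O, (2,0):+1/X.X/X.O/O.O*, (2,1):-1/X.X/X.O/.OO
[X.X/X.O/O.O] X move#2: (0,1):-1/XXX/X.O/O.O*, (1,1):-1/X.X/XXO/O.O, (2,1):-1/X.X/X.O/OXO
[XXX/X.O/O.O] O move#3: (1,1):+1/XXX/XOO/O.O*, (2,1):+1/XXX/X.O/OOO
[XXX/XOO/O.O] end (terminal -1, X#4); searched X.X/X.O/..O to 6

value(X.X/X.O/..O, O) = +1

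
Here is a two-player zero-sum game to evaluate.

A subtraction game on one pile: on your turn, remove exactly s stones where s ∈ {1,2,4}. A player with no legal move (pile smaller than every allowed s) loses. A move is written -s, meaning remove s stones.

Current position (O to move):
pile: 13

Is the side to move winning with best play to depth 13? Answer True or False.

ply 1, O at 13 | -1=+1→12*; -2=-1→11; -4=+1→9
ply 2, X at 12 | -1=-1→11*; -2=-1→10; -4=-1→8
ply 3, O at 11 | -1=-1→10; -2=+1→9*; -4=-1→7
ply 4, X at 9 | -1=-1→8*; -2=-1→7; -4=-1→5
ply 5, O at 8 | -1=-1→7; -2=+1→6*; -4=-1→4
ply 6, X at 6 | -1=-1→5*; -2=-1→4; -4=-1→2
ply 7, O at 5 | -1=-1→4; -2=+1→3*; -4=-1→1
ply 8, X at 3 | -1=-1→2*; -2=-1→1
ply 9, O at 2 | -1=-1→1; -2=+1→0*
ply 10: 0 is terminal -1 (X); from 13 depth 13

O winning at [13]: True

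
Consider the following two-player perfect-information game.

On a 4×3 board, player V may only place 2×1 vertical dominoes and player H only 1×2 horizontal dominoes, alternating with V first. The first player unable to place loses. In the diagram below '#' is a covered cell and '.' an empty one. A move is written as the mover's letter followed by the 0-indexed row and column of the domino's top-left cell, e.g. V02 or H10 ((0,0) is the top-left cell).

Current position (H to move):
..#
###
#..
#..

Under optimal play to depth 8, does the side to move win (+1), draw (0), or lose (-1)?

value(..#/###/#../#.., H) = +1

p1 H@[..#/###/#../#..]: H00[###/###/#../#..]-1 H21[..#/###/###/#..]+1* H31[..#/###/#../###]+1
p2 V@[..#/###/###/#..] terminal -1; root [..#/###/#../#..] d8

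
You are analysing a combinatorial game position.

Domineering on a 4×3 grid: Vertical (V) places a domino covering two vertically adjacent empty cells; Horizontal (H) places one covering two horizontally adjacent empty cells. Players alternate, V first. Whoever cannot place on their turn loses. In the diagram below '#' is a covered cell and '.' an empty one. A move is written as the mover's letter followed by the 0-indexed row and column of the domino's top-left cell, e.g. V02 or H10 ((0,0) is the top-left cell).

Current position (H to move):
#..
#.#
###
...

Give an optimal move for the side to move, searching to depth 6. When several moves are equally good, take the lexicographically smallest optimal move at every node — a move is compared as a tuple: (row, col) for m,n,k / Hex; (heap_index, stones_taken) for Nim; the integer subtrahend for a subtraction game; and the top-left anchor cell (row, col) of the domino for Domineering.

H's best at [#../#.#/###/...]: H01

ply 1, H at #../#.#/###/... | H01=+1→###/#.#/###/...*; H30=-1→#../#.#/###/##.; H31=-1→#../#.#/###/.##
ply 2: ###/#.#/###/... is terminal -1 (V); from #../#.#/###/... depth 6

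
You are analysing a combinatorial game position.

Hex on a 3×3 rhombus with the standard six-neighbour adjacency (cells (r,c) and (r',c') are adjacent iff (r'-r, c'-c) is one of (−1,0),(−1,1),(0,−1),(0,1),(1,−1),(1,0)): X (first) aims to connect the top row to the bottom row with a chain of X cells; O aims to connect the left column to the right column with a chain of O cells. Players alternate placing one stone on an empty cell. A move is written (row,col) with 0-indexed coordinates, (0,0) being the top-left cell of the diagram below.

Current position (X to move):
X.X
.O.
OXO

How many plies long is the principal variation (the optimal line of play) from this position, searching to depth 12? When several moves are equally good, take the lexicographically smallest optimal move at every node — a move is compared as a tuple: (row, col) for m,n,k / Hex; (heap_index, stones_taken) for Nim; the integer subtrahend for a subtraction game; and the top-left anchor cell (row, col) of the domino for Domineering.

ply 1, X at X.X/.O./OXO | (0,1)=-1→XXX/.O./OXO; (1,0)=-1→X.X/XO./OXO; (1,2)=+1→X.X/.OX/OXO*
ply 2: X.X/.OX/OXO is terminal -1 (O); from X.X/.O./OXO depth 12

PV length from [X.X/.O./OXO]: 1 ply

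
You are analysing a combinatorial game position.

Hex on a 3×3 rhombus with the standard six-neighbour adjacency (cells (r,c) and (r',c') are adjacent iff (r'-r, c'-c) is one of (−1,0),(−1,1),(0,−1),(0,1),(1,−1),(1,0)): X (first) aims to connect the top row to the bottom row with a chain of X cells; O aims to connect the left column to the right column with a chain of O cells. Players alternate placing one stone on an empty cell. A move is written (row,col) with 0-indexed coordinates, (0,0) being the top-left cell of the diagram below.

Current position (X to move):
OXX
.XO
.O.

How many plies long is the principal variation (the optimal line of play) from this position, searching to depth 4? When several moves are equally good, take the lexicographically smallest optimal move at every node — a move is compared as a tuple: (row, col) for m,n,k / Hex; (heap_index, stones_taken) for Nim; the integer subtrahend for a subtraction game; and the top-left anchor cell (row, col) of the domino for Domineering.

p1 X@[OXX/.XO/.O.]: (1,0)[OXX/XXO/.O.]-1 (2,0)[OXX/.XO/XO.]+1* (2,2)[OXX/.XO/.OX]-1
p2 O@[OXX/.XO/XO.] terminal -1; root [OXX/.XO/.O.] d4

PV length from [OXX/.XO/.O.]: 1 ply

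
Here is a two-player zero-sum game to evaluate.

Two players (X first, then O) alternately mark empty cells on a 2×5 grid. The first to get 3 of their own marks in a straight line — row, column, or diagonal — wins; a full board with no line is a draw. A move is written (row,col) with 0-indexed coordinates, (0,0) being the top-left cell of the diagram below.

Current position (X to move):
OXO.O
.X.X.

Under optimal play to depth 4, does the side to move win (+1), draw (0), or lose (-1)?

[OXO.O/.X.X.] X move#1: (0,3):+0/OXOXO/.X.X., (1,0):-1/OXO.O/XX.X., (1,2):+1/OXO.O/.XXX.*, (1,4):-1/OXO.O/.X.XX
[OXO.O/.XXX.] end (terminal -1, O#2); searched OXO.O/.X.X. to 4

value(OXO.O/.X.X., X) = +1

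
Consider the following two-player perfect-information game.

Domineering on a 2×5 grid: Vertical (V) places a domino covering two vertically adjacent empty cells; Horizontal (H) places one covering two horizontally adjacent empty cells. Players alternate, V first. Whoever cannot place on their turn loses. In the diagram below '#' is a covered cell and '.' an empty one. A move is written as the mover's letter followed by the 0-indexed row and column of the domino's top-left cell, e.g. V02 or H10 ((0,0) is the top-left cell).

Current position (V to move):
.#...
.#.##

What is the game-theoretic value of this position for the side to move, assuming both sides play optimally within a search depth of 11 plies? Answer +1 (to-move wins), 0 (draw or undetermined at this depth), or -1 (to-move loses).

value(.#.../.#.##, V) = +1

p1 V@[.#.../.#.##]: V00[##.../##.##]-1 V02[.##../.####]+1*
p2 H@[.##../.####]: H03[.####/.####]-1*
p3 V@[.####/.####]: V00[#####/#####]+1*
p4 H@[#####/#####] terminal -1; root [.#.../.#.##] d11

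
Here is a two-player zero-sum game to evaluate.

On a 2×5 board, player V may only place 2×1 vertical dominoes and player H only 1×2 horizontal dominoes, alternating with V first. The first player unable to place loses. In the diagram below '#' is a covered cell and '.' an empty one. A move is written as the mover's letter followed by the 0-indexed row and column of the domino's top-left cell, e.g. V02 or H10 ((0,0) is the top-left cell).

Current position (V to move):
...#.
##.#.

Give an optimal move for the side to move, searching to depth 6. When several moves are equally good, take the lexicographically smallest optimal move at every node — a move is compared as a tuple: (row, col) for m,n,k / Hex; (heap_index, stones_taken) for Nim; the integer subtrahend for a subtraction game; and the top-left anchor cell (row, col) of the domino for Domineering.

ply 1, V at ...#./##.#. | V02=+1→..##./####.*; V04=-1→...##/##.##
ply 2, H at ..##./####. | H00=-1→####./####.*
ply 3, V at ####./####. | V04=+1→#####/#####*
ply 4: #####/##### is terminal -1 (H); from ...#./##.#. depth 6

V's best at [...#./##.#.]: V02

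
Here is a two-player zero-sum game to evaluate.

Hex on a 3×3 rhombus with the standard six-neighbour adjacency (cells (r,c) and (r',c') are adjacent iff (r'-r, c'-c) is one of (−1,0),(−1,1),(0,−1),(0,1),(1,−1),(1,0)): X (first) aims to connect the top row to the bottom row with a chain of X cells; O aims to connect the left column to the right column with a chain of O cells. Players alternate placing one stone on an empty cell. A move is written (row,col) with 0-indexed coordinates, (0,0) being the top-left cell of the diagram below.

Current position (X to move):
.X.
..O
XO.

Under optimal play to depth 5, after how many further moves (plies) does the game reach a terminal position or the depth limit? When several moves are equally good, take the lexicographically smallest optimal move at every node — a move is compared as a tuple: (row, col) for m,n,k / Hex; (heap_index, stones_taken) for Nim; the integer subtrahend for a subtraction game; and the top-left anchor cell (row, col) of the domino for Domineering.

ply 1, X at .X./..O/XO. | (0,0)=+1→XX./..O/XO.*; (0,2)=+1→.XX/..O/XO.; (1,0)=+1→.X./X.O/XO.; (1,1)=+1→.X./.XO/XO.; (2,2)=+1→.X./..O/XOX
ply 2, O at XX./..O/XO. | (0,2)=-1→XXO/..O/XO.*; (1,0)=-1→XX./O.O/XO.; (1,1)=-1→XX./.OO/XO.; (2,2)=-1→XX./..O/XOO
ply 3, X at XXO/..O/XO. | (1,0)=+1→XXO/X.O/XO.*; (1,1)=+1→XXO/.XO/XO.; (2,2)=+1→XXO/..O/XOX
ply 4: XXO/X.O/XO. is terminal -1 (O); from .X./..O/XO. depth 5

PV length from [.X./..O/XO.]: 3 plies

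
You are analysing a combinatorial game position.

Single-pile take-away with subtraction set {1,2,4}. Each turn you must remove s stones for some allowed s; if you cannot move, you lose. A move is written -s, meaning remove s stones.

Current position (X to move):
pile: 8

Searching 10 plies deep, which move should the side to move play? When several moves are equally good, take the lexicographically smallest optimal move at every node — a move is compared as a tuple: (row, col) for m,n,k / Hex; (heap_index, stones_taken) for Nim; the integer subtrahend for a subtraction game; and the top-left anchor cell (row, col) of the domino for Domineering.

X's best at [8]: -2

p1 X@[8]: -1[7]-1 -2[6]+1* -4[4]-1
p2 O@[6]: -1[5]-1* -2[4]-1 -4[2]-1
p3 X@[5]: -1[4]-1 -2[3]+1* -4[1]-1
p4 O@[3]: -1[2]-1* -2[1]-1
p5 X@[2]: -1[1]-1 -2[0]+1*
p6 O@[0] terminal -1; root [8] d10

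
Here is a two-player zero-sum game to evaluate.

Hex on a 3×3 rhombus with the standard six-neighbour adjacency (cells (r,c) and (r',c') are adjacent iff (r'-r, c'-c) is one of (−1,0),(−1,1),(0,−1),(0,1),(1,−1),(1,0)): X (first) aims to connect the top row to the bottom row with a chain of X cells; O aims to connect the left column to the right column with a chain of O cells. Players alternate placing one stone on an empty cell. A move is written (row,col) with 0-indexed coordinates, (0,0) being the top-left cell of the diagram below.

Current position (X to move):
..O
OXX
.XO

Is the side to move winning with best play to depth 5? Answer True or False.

X winning at [..O/OXX/.XO]: True

p1 X@[..O/OXX/.XO]: (0,0)[X.O/OXX/.XO]-1 (0,1)[.XO/OXX/.XO]+1* (2,0)[..O/OXX/XXO]-1
p2 O@[.XO/OXX/.XO] terminal -1; root [..O/OXX/.XO] d5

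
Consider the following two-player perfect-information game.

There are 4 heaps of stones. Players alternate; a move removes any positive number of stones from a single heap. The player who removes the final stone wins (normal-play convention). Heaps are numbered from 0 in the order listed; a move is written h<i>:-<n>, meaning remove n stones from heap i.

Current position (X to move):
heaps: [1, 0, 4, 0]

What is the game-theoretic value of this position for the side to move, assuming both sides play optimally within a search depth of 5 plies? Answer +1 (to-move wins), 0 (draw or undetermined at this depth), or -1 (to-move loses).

value((1,0,4,0), X) = +1

[(1,0,4,0)] X move#1: h0:-1:-1/(0,0,4,0), h2:-1:-1/(1,0,3,0), h2:-2:-1/(1,0,2,0), h2:-3:+1/(1,0,1,0)*, h2:-4:-1/(1,0,0,0)
[(1,0,1,0)] O move#2: h0:-1:-1/(0,0,1,0)*, h2:-1:-1/(1,0,0,0)
[(0,0,1,0)] X move#3: h2:-1:+1/(0,0,0,0)*
[(0,0,0,0)] end (terminal -1, O#4); searched (1,0,4,0) to 5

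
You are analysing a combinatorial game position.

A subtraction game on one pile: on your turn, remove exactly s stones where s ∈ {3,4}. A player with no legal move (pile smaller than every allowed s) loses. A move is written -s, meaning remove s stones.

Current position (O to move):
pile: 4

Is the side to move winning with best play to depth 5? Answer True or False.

[4] O move#1: -3:+1/1*, -4:+1/0
[1] end (terminal -1, X#2); searched 4 to 5

O winning at [4]: True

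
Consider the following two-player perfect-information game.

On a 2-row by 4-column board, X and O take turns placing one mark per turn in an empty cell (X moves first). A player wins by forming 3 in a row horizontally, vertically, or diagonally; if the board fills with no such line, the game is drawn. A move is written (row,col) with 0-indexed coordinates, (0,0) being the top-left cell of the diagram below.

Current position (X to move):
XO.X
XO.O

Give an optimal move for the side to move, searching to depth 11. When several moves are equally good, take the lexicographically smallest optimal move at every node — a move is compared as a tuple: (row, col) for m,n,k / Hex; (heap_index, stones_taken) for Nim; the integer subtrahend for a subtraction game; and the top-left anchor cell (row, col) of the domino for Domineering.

X's best at [XO.X/XO.O]: (1,2)

[XO.X/XO.O] X move#1: (0,2):-1/XOXX/XO.O, (1,2):+0/XO.X/XOXO*
[XO.X/XOXO] O move#2: (0,2):+0/XOOX/XOXO*
[XOOX/XOXO] end (terminal +0, X#3); searched XO.X/XO.O to 11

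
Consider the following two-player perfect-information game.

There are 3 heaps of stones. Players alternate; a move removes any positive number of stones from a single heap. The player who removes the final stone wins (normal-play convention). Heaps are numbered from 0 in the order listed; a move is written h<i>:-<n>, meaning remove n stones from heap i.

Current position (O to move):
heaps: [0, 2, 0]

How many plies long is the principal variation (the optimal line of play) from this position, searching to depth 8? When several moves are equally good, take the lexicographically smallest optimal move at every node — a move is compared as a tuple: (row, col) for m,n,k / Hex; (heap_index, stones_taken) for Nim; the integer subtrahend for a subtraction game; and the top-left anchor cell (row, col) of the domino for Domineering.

PV length from [(0,2,0)]: 1 ply

p1 O@[(0,2,0)]: h1:-1[(0,1,0)]-1 h1:-2[(0,0,0)]+1*
p2 X@[(0,0,0)] terminal -1; root [(0,2,0)] d8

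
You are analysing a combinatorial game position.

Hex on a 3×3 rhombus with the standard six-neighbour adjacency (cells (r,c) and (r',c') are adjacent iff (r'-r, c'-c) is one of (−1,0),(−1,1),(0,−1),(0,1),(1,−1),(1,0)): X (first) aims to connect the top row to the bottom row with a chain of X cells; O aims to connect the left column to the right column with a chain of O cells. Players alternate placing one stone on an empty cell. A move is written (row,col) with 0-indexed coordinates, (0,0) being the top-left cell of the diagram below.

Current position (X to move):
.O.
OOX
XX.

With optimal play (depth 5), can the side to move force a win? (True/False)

X winning at [.O./OOX/XX.]: True

[.O./OOX/XX.] X move#1: (0,0):-1/XO./OOX/XX., (0,2):+1/.OX/OOX/XX.*, (2,2):-1/.O./OOX/XXX
[.OX/OOX/XX.] end (terminal -1, O#2); searched .O./OOX/XX. to 5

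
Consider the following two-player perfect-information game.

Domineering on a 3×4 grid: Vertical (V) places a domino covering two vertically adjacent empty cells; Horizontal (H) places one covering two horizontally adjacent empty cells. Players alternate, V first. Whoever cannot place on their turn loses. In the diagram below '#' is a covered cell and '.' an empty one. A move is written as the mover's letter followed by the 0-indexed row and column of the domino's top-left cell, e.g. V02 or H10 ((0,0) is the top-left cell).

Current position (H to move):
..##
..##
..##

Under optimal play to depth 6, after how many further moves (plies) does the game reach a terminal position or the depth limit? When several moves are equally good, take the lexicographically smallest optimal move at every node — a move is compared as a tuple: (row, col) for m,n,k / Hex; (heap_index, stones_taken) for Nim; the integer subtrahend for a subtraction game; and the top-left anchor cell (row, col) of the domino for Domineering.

PV length from [..##/..##/..##]: 1 ply

[..##/..##/..##] H move#1: H00:-1/####/..##/..##, H10:+1/..##/####/..##*, H20:-1/..##/..##/####
[..##/####/..##] end (terminal -1, V#2); searched ..##/..##/..## to 6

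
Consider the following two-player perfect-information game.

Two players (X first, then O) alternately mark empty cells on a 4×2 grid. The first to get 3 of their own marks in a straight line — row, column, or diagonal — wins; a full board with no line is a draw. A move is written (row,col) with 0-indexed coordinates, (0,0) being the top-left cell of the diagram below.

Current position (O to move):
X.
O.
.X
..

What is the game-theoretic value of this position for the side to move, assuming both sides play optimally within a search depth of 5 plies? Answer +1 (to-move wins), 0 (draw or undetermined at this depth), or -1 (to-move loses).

ply 1, O at X./O./.X/.. | (0,1)=+0→XO/O./.X/..*; (1,1)=+0→X./OO/.X/..; (2,0)=+0→X./O./OX/..; (3,0)=+0→X./O./.X/O.; (3,1)=+0→X./O./.X/.O
ply 2, X at XO/O./.X/.. | (1,1)=+0→XO/OX/.X/..*; (2,0)=+0→XO/O./XX/..; (3,0)=+0→XO/O./.X/X.; (3,1)=+0→XO/O./.X/.X
ply 3, O at XO/OX/.X/.. | (2,0)=-1→XO/OX/OX/..; (3,0)=-1→XO/OX/.X/O.; (3,1)=+0→XO/OX/.X/.O*
ply 4, X at XO/OX/.X/.O | (2,0)=+0→XO/OX/XX/.O*; (3,0)=+0→XO/OX/.X/XO
ply 5, O at XO/OX/XX/.O | (3,0)=+0→XO/OX/XX/OO*
ply 6: XO/OX/XX/OO is terminal +0 (X); from X./O./.X/.. depth 5

value(X./O./.X/.., O) = 0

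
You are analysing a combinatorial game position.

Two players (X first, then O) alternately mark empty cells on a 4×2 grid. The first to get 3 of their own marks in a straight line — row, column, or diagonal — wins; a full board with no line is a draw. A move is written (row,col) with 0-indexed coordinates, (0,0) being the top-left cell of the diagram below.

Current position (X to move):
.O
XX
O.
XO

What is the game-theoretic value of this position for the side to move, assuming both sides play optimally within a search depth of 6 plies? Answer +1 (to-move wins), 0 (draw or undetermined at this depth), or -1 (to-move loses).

value(.O/XX/O./XO, X) = 0

p1 X@[.O/XX/O./XO]: (0,0)[XO/XX/O./XO]+0* (2,1)[.O/XX/OX/XO]+0
p2 O@[XO/XX/O./XO]: (2,1)[XO/XX/OO/XO]+0*
p3 X@[XO/XX/OO/XO] terminal +0; root [.O/XX/O./XO] d6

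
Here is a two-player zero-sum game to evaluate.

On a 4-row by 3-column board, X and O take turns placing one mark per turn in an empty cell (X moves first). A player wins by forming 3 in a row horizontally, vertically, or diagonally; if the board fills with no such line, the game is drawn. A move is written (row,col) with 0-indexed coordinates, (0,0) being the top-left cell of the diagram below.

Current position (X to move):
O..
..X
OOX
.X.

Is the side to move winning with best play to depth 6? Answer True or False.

p1 X@[O../..X/OOX/.X.]: (0,1)[OX./..X/OOX/.X.]-1 (0,2)[O.X/..X/OOX/.X.]+1* (1,0)[O../X.X/OOX/.X.]+1 (1,1)[O../.XX/OOX/.X.]-1 (3,0)[O../..X/OOX/XX.]-1 (3,2)[O../..X/OOX/.XX]+1
p2 O@[O.X/..X/OOX/.X.] terminal -1; root [O../..X/OOX/.X.] d6

X winning at [O../..X/OOX/.X.]: True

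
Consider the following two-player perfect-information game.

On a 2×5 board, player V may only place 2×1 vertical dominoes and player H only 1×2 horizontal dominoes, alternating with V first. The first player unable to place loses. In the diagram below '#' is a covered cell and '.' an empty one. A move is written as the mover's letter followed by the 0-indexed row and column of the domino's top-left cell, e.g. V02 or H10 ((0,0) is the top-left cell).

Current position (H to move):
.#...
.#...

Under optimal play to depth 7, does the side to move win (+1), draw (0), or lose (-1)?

value(.#.../.#..., H) = -1

ply 1, H at .#.../.#... | H02=-1→.###./.#...*; H03=-1→.#.##/.#...; H12=-1→.#.../.###.; H13=-1→.#.../.#.##
ply 2, V at .###./.#... | V00=-1→####./##...; V04=+1→.####/.#..#*
ply 3, H at .####/.#..# | H12=-1→.####/.####*
ply 4, V at .####/.#### | V00=+1→#####/#####*
ply 5: #####/##### is terminal -1 (H); from .#.../.#... depth 7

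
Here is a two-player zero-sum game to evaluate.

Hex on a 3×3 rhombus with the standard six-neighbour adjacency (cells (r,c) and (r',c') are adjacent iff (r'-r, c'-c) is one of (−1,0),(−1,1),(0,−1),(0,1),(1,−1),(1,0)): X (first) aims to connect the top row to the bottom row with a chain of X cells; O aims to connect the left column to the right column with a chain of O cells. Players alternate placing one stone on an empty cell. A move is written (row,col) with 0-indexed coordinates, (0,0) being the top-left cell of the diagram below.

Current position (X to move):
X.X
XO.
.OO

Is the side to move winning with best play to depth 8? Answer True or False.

ply 1, X at X.X/XO./.OO | (0,1)=-1→XXX/XO./.OO; (1,2)=-1→X.X/XOX/.OO; (2,0)=+1→X.X/XO./XOO*
ply 2: X.X/XO./XOO is terminal -1 (O); from X.X/XO./.OO depth 8

X winning at [X.X/XO./.OO]: True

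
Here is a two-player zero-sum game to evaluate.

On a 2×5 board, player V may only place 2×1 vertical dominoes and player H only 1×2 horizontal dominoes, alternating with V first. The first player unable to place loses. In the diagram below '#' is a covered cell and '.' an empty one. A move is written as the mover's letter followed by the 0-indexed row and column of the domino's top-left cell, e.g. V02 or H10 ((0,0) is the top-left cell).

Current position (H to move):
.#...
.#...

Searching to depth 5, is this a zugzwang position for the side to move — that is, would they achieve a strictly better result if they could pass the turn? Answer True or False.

zugzwang(.#.../.#..., H) = False

p1 H@[.#.../.#...]: H02[.###./.#...]-1* H03[.#.##/.#...]-1 H12[.#.../.###.]-1 H13[.#.../.#.##]-1
p2 V@[.###./.#...]: V00[####./##...]-1 V04[.####/.#..#]+1*
p3 H@[.####/.#..#]: H12[.####/.####]-1*
p4 V@[.####/.####]: V00[#####/#####]+1*
p5 H@[#####/#####] terminal -1; root [.#.../.#...] d5
suppose H passes — search the same position with V to move:
pass> p1 V@[.#.../.#...]: V00[##.../##...]-1 V02[.##../.##..]-1 V03[.#.#./.#.#.]+1* V04[.#..#/.#..#]-1
pass> p2 H@[.#.#./.#.#.] terminal -1; root [.#.../.#...] d5
for H: play -1, pass -1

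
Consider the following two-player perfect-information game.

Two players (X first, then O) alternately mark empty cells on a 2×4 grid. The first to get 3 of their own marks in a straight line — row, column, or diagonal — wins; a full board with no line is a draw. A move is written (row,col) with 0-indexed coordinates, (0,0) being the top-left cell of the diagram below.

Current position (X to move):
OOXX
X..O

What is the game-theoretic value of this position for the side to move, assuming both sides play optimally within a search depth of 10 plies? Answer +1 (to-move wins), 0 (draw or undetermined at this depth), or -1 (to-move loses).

p1 X@[OOXX/X..O]: (1,1)[OOXX/XX.O]+0* (1,2)[OOXX/X.XO]+0
p2 O@[OOXX/XX.O]: (1,2)[OOXX/XXOO]+0*
p3 X@[OOXX/XXOO] terminal +0; root [OOXX/X..O] d10

value(OOXX/X..O, X) = 0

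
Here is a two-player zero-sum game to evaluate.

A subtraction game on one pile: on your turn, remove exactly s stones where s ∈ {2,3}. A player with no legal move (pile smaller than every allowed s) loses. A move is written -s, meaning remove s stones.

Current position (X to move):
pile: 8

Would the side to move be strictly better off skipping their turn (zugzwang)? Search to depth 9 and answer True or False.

zugzwang(8, X) = False

ply 1, X at 8 | -2=+1→6*; -3=+1→5
ply 2, O at 6 | -2=-1→4*; -3=-1→3
ply 3, X at 4 | -2=-1→2; -3=+1→1*
ply 4: 1 is terminal -1 (O); from 8 depth 9
pass branch (O moves first from the same position):
  | ply 1, O at 8 | -2=+1→6*; -3=+1→5
  | ply 2, X at 6 | -2=-1→4*; -3=-1→3
  | ply 3, O at 4 | -2=-1→2; -3=+1→1*
  | ply 4: 1 is terminal -1 (X); from 8 depth 9
X moving scores +1; X passing scores -1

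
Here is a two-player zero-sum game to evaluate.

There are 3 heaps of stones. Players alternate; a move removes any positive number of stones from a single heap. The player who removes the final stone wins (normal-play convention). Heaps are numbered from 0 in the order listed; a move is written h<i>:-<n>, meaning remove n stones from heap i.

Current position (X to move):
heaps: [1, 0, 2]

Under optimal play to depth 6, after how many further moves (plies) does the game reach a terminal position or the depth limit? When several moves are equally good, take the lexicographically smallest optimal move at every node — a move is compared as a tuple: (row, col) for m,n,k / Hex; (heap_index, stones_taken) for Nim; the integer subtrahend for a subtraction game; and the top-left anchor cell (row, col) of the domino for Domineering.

PV length from [(1,0,2)]: 3 plies

ply 1, X at (1,0,2) | h0:-1=-1→(0,0,2); h2:-1=+1→(1,0,1)*; h2:-2=-1→(1,0,0)
ply 2, O at (1,0,1) | h0:-1=-1→(0,0,1)*; h2:-1=-1→(1,0,0)
ply 3, X at (0,0,1) | h2:-1=+1→(0,0,0)*
ply 4: (0,0,0) is terminal -1 (O); from (1,0,2) depth 6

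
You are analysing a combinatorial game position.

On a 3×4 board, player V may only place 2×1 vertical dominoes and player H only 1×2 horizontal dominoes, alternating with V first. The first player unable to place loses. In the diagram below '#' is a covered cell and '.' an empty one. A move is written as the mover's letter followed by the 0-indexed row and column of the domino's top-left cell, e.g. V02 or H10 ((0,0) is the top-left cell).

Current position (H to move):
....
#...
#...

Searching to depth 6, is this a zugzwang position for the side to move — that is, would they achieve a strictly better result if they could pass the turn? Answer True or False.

p1 H@[..../#.../#...]: H00[##../#.../#...]-1 H01[.##./#.../#...]-1 H02[..##/#.../#...]-1 H11[..../###./#...]+1* H12[..../#.##/#...]+1 H21[..../#.../###.]-1 H22[..../#.../#.##]-1
p2 V@[..../###./#...]: V03[...#/####/#...]-1* V13[..../####/#..#]-1
p3 H@[...#/####/#...]: H00[##.#/####/#...]+1* H01[.###/####/#...]+1 H21[...#/####/###.]+1 H22[...#/####/#.##]+1
p4 V@[##.#/####/#...] terminal -1; root [..../#.../#...] d6
pass branch (V moves first from the same position):
  | p1 V@[..../#.../#...]: V01[.#../##../#...]-1 V02[..#./#.#./#...]+1* V03[...#/#..#/#...]-1 V11[..../##../##..]-1 V12[..../#.#./#.#.]+1 V13[..../#..#/#..#]-1
  | p2 H@[..#./#.#./#...]: H00[###./#.#./#...]-1* H21[..#./#.#./###.]-1 H22[..#./#.#./#.##]-1
  | p3 V@[###./#.#./#...]: V03[####/#.##/#...]-1 V11[###./###./##..]+1* V13[###./#.##/#..#]-1
  | p4 H@[###./###./##..]: H22[###./###./####]-1*
  | p5 V@[###./###./####]: V03[####/####/####]+1*
  | p6 H@[####/####/####] terminal -1; root [..../#.../#...] d6
H moving scores +1; H passing scores -1

zugzwang(..../#.../#..., H) = False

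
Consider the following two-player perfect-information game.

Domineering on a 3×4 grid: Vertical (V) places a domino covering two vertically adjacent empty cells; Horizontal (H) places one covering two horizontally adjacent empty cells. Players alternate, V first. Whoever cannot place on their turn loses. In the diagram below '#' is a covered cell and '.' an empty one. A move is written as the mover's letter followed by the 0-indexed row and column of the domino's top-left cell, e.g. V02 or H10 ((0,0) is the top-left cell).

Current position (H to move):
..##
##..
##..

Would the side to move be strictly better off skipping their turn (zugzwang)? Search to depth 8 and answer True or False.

p1 H@[..##/##../##..]: H00[####/##../##..]-1 H12[..##/####/##..]+1* H22[..##/##../####]+1
p2 V@[..##/####/##..] terminal -1; root [..##/##../##..] d8
if H skipped the turn, V would face:
~ p1 V@[..##/##../##..]: V12[..##/###./###.]+1* V13[..##/##.#/##.#]+1
~ p2 H@[..##/###./###.]: H00[####/###./###.]-1*
~ p3 V@[####/###./###.]: V13[####/####/####]+1*
~ p4 H@[####/####/####] terminal -1; root [..##/##../##..] d8
compare (H): move=+1 vs pass=-1

zugzwang(..##/##../##.., H) = False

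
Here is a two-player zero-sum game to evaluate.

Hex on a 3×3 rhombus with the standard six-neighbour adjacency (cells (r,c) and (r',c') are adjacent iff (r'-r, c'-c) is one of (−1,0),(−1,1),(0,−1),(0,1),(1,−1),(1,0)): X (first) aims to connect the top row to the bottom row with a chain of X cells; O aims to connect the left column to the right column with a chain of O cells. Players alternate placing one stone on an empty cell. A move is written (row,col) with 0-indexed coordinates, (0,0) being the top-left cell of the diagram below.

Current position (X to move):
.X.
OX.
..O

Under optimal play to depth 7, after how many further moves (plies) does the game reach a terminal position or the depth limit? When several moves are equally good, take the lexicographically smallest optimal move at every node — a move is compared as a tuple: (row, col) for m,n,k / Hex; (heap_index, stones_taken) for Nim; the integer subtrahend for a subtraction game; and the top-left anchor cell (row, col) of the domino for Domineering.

PV length from [.X./OX./..O]: 5 plies

ply 1, X at .X./OX./..O | (0,0)=+1→XX./OX./..O*; (0,2)=+1→.XX/OX./..O; (1,2)=+1→.X./OXX/..O; (2,0)=+1→.X./OX./X.O; (2,1)=+1→.X./OX./.XO
ply 2, O at XX./OX./..O | (0,2)=-1→XXO/OX./..O*; (1,2)=-1→XX./OXO/..O; (2,0)=-1→XX./OX./O.O; (2,1)=-1→XX./OX./.OO
ply 3, X at XXO/OX./..O | (1,2)=+1→XXO/OXX/..O*; (2,0)=+1→XXO/OX./X.O; (2,1)=+1→XXO/OX./.XO
ply 4, O at XXO/OXX/..O | (2,0)=-1→XXO/OXX/O.O*; (2,1)=-1→XXO/OXX/.OO
ply 5, X at XXO/OXX/O.O | (2,1)=+1→XXO/OXX/OXO*
ply 6: XXO/OXX/OXO is terminal -1 (O); from .X./OX./..O depth 7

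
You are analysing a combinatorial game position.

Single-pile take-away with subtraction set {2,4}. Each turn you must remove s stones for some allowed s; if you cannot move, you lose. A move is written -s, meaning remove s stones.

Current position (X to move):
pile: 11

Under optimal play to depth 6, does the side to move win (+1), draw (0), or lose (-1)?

p1 X@[11]: -2[9]-1 -4[7]+1*
p2 O@[7]: -2[5]-1* -4[3]-1
p3 X@[5]: -2[3]-1 -4[1]+1*
p4 O@[1] terminal -1; root [11] d6

value(11, X) = +1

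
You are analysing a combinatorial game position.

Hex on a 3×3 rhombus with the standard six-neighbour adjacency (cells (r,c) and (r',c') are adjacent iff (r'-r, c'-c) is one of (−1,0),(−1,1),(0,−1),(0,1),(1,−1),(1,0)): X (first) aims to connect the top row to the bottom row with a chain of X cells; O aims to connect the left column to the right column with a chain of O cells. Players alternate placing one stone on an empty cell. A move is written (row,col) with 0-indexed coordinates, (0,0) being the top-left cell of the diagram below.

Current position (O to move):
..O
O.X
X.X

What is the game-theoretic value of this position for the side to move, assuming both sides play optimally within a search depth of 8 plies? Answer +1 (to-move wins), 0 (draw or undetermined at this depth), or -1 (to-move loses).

value(..O/O.X/X.X, O) = +1

p1 O@[..O/O.X/X.X]: (0,0)[O.O/O.X/X.X]+1* (0,1)[.OO/O.X/X.X]+1 (1,1)[..O/OOX/X.X]+1 (2,1)[..O/O.X/XOX]+1
p2 X@[O.O/O.X/X.X]: (0,1)[OXO/O.X/X.X]-1* (1,1)[O.O/OXX/X.X]-1 (2,1)[O.O/O.X/XXX]-1
p3 O@[OXO/O.X/X.X]: (1,1)[OXO/OOX/X.X]+1* (2,1)[OXO/O.X/XOX]-1
p4 X@[OXO/OOX/X.X] terminal -1; root [..O/O.X/X.X] d8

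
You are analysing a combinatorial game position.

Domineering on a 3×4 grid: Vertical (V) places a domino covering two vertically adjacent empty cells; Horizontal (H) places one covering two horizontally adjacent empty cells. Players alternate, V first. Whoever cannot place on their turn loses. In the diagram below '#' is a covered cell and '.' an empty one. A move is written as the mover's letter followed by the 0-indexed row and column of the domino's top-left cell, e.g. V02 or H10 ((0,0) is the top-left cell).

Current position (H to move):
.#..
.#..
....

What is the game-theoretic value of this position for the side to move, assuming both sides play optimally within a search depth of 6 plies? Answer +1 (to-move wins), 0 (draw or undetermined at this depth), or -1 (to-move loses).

ply 1, H at .#../.#../.... | H02=-1→.###/.#../....; H12=+1→.#../.###/....*; H20=-1→.#../.#../##..; H21=-1→.#../.#../.##.; H22=-1→.#../.#../..##
ply 2, V at .#../.###/.... | V00=-1→##../####/....*; V10=-1→.#../####/#...
ply 3, H at ##../####/.... | H02=+1→####/####/....*; H20=+1→##../####/##..; H21=+1→##../####/.##.; H22=+1→##../####/..##
ply 4: ####/####/.... is terminal -1 (V); from .#../.#../.... depth 6

value(.#../.#../...., H) = +1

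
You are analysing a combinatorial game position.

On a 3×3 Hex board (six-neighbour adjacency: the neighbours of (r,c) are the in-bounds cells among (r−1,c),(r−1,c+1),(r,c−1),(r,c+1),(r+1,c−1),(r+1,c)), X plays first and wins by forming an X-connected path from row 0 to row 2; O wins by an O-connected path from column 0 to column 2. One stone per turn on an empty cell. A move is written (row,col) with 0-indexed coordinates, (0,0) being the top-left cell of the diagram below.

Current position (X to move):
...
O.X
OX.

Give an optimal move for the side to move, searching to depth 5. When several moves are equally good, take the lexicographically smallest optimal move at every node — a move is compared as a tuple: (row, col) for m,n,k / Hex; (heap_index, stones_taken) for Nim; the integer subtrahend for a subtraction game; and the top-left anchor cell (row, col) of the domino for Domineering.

X's best at [.../O.X/OX.]: (0,1)

[.../O.X/OX.] X move#1: (0,0):-1/X../O.X/OX., (0,1):+1/.X./O.X/OX.*, (0,2):+1/..X/O.X/OX., (1,1):+1/.../OXX/OX., (2,2):-1/.../O.X/OXX
[.X./O.X/OX.] O move#2: (0,0):-1/OX./O.X/OX.*, (0,2):-1/.XO/O.X/OX., (1,1):-1/.X./OOX/OX., (2,2):-1/.X./O.X/OXO
[OX./O.X/OX.] X move#3: (0,2):+1/OXX/O.X/OX.*, (1,1):+1/OX./OXX/OX., (2,2):+1/OX./O.X/OXX
[OXX/O.X/OX.] end (terminal -1, O#4); searched .../O.X/OX. to 5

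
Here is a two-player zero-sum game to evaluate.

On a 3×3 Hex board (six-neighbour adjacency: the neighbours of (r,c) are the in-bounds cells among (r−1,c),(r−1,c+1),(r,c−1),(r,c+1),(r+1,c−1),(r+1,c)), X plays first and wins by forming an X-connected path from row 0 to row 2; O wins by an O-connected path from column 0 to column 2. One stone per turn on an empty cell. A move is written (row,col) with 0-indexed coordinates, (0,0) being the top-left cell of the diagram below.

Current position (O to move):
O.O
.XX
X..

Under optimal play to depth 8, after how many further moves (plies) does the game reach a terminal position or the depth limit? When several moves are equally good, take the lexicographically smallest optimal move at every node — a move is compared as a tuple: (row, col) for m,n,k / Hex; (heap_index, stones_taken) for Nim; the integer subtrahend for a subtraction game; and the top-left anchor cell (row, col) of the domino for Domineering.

PV length from [O.O/.XX/X..]: 1 ply

[O.O/.XX/X..] O move#1: (0,1):+1/OOO/.XX/X..*, (1,0):-1/O.O/OXX/X.., (2,1):-1/O.O/.XX/XO., (2,2):-1/O.O/.XX/X.O
[OOO/.XX/X..] end (terminal -1, X#2); searched O.O/.XX/X.. to 8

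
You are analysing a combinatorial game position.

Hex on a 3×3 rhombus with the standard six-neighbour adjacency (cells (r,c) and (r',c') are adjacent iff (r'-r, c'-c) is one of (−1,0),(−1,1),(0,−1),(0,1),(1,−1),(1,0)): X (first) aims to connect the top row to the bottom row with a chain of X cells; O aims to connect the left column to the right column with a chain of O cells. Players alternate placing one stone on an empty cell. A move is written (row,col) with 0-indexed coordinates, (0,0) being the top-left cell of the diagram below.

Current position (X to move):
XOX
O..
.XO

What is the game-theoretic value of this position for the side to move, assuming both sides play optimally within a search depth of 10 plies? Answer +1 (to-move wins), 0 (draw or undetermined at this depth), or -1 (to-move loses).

value(XOX/O../.XO, X) = +1

p1 X@[XOX/O../.XO]: (1,1)[XOX/OX./.XO]+1* (1,2)[XOX/O.X/.XO]+1 (2,0)[XOX/O../XXO]+1
p2 O@[XOX/OX./.XO] terminal -1; root [XOX/O../.XO] d10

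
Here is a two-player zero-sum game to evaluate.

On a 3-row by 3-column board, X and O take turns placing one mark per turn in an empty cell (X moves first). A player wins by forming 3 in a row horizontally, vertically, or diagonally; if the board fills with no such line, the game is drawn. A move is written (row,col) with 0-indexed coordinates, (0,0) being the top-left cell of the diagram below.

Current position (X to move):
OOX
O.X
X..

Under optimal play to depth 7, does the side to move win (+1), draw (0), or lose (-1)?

value(OOX/O.X/X.., X) = +1

[OOX/O.X/X..] X move#1: (1,1):+1/OOX/OXX/X..*, (2,1):+1/OOX/O.X/XX., (2,2):+1/OOX/O.X/X.X
[OOX/OXX/X..] end (terminal -1, O#2); searched OOX/O.X/X.. to 7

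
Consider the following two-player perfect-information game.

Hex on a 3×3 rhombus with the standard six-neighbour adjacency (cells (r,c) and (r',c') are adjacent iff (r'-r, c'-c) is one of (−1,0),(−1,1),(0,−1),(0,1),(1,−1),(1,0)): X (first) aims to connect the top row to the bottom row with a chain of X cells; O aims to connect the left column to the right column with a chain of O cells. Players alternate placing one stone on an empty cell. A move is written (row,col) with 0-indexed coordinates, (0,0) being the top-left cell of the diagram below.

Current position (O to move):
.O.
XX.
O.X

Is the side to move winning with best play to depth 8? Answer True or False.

p1 O@[.O./XX./O.X]: (0,0)[OO./XX./O.X]-1* (0,2)[.OO/XX./O.X]-1 (1,2)[.O./XXO/O.X]-1 (2,1)[.O./XX./OOX]-1
p2 X@[OO./XX./O.X]: (0,2)[OOX/XX./O.X]+1* (1,2)[OO./XXX/O.X]-1 (2,1)[OO./XX./OXX]-1
p3 O@[OOX/XX./O.X]: (1,2)[OOX/XXO/O.X]-1* (2,1)[OOX/XX./OOX]-1
p4 X@[OOX/XXO/O.X]: (2,1)[OOX/XXO/OXX]+1*
p5 O@[OOX/XXO/OXX] terminal -1; root [.O./XX./O.X] d8

O winning at [.O./XX./O.X]: False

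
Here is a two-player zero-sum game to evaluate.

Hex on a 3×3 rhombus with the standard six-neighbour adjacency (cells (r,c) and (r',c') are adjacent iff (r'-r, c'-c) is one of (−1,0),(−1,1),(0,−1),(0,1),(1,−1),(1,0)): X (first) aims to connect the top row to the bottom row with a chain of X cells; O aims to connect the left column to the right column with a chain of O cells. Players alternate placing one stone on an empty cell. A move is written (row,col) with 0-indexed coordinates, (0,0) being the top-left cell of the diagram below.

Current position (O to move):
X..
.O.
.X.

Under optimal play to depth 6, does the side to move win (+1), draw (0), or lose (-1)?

[X../.O./.X.] O move#1: (0,1):+1/XO./.O./.X.*, (0,2):+1/X.O/.O./.X., (1,0):+1/X../OO./.X., (1,2):+1/X../.OO/.X., (2,0):+1/X../.O./OX., (2,2):+1/X../.O./.XO
[XO./.O./.X.] X move#2: (0,2):-1/XOX/.O./.X.*, (1,0):-1/XO./XO./.X., (1,2):-1/XO./.OX/.X., (2,0):-1/XO./.O./XX., (2,2):-1/XO./.O./.XX
[XOX/.O./.X.] O move#3: (1,0):-1/XOX/OO./.X., (1,2):+1/XOX/.OO/.X.*, (2,0):-1/XOX/.O./OX., (2,2):-1/XOX/.O./.XO
[XOX/.OO/.X.] X move#4: (1,0):-1/XOX/XOO/.X.*, (2,0):-1/XOX/.OO/XX., (2,2):-1/XOX/.OO/.XX
[XOX/XOO/.X.] O move#5: (2,0):+1/XOX/XOO/OX.*, (2,2):-1/XOX/XOO/.XO
[XOX/XOO/OX.] end (terminal -1, X#6); searched X../.O./.X. to 6

value(X../.O./.X., O) = +1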